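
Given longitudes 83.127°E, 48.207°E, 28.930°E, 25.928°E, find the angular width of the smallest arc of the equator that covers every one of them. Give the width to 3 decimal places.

57.199°

Sort the longitudes: +25.928°, +28.930°, +48.207°, +83.127°.
Eastward gaps between consecutive values (wrapping around): 3.002°, 19.277°, 34.920°, 302.801°.
Largest gap = 302.801° ⇒ minimal covering band is its complement: 360° − 302.801° = 57.199°.
Band runs from +25.928° eastward to +83.127°.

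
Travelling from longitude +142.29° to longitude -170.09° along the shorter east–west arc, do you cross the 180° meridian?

Yes

Naïve |-170.09 − 142.29| = 312.38° > 180°, so the shorter arc goes the other way round — across 180°.
Signed shortest Δλ = ((-170.09 − 142.29 + 180) mod 360) − 180 = 47.62°.
Going east by 47.62° from +142.29° passes through 180° before reaching -170.09°.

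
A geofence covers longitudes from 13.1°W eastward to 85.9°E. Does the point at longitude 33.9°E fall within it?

Yes

Band width going east from -13.1° to +85.9°: ((85.9 − -13.1) mod 360) = 99.0°.
Offset of +33.9° east of the west edge: ((33.9 − -13.1) mod 360) = 47.0°.
47.0° ≤ 99.0° ⇒ inside.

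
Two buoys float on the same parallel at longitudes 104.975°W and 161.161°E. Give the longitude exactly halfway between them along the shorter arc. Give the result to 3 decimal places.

151.907°W

Signed shortest Δλ from -104.975° to +161.161° is -93.864°.
Midpoint longitude = -104.975° + (-93.864°)/2 = -104.975° − 46.932° = -151.907°.
(The naïve average (-104.975 + +161.161)/2 = 28.093° is on the wrong side of the globe.)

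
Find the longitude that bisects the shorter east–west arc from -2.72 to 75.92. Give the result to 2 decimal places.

Signed shortest Δλ from -2.72° to +75.92° is +78.64°.
Midpoint longitude = -2.72° + (+78.64°)/2 = -2.72° + 39.32° = +36.60°.

+36.60°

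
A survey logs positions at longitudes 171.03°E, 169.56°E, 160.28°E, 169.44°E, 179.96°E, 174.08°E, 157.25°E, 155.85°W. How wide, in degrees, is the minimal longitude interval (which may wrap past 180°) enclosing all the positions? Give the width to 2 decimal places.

Sort the longitudes: -155.85°, +157.25°, +160.28°, +169.44°, +169.56°, +171.03°, +174.08°, +179.96°.
Eastward gaps between consecutive values (wrapping around): 313.10°, 3.03°, 9.16°, 0.12°, 1.47°, 3.05°, 5.88°, 24.19°.
Largest gap = 313.10° ⇒ minimal covering band is its complement: 360° − 313.10° = 46.90°.
Band runs from +157.25° eastward to -155.85°, crossing the antimeridian.

46.90°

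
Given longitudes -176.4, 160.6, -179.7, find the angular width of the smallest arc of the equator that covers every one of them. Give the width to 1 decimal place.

23.0°

Sort the longitudes: -179.7°, -176.4°, +160.6°.
Eastward gaps between consecutive values (wrapping around): 3.3°, 337.0°, 19.7°.
Largest gap = 337.0° ⇒ minimal covering band is its complement: 360° − 337.0° = 23.0°.
Band runs from +160.6° eastward to -176.4°, crossing the antimeridian.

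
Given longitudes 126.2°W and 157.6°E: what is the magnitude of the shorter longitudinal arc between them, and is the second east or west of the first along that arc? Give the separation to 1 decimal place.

76.2° west

Raw difference: 157.6 − -126.2 = 283.8°.
Normalise into (−180°, 180°]: 283.8° − 360° = -76.2°.
Negative ⇒ the second point lies to the west; separation 76.2°.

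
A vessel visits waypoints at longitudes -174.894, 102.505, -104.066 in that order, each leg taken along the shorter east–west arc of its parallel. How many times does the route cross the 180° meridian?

Leg 1: -174.894° → +102.505°, shortest Δλ = -82.601° (west) — crosses 180°.
Leg 2: +102.505° → -104.066°, shortest Δλ = 153.429° (east) — crosses 180°.
Total crossings: 2.

2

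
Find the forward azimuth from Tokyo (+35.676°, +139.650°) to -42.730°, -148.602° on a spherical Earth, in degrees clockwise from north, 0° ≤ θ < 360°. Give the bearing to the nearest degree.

Δλ = -148.602 − 139.650 = -288.252°; wrapped into (−180°, 180°]: 71.748°.
θ = atan2( sin Δλ · cos φ₂ , cos φ₁ · sin φ₂ − sin φ₁ · cos φ₂ · cos Δλ )
  = atan2(0.69760, -0.68537) = 134.493° → normalised to [0°, 360°): 134.493°.

134°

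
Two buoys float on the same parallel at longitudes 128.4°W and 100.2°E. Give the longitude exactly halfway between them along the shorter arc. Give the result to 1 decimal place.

Signed shortest Δλ from -128.4° to +100.2° is -131.4°.
Midpoint longitude = -128.4° + (-131.4°)/2 = -128.4° − 65.7° = -194.1°.
Normalise into (−180°, 180°]: +165.9°.
(The naïve average (-128.4 + +100.2)/2 = -14.1° is on the wrong side of the globe.)

165.9°E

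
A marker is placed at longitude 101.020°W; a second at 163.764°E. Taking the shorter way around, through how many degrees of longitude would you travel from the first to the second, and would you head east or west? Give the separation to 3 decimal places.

95.216° west

Raw difference: 163.764 − -101.020 = 264.784°.
Normalise into (−180°, 180°]: 264.784° − 360° = -95.216°.
Negative ⇒ the second point lies to the west; separation 95.216°.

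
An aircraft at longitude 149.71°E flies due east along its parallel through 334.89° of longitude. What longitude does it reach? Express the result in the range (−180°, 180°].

Start at +149.71°; shift +334.89° → +484.60°.
+484.60° lies outside (−180°, 180°]; subtract 360° → +124.60°.

124.60°E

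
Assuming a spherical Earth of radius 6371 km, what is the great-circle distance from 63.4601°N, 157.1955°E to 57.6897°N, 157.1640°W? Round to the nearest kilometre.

Δλ = -157.1640 − 157.1955 = -314.3595°; wrapped into (−180°, 180°]: 45.6405°.
Δφ = 57.6897 − 63.4601 = -5.7704°.
a = sin²(Δφ/2) + cos φ₁ · cos φ₂ · sin²(Δλ/2) = 0.038458.
c = 2·atan2(√a, √(1−a)) = 0.39477 rad → d = 6371·c ≈ 2515.11 km.

2515 km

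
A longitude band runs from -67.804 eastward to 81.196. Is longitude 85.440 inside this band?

No

Band width going east from -67.804° to +81.196°: ((81.196 − -67.804) mod 360) = 149.000°.
Offset of +85.440° east of the west edge: ((85.440 − -67.804) mod 360) = 153.244°.
153.244° > 149.000° ⇒ outside.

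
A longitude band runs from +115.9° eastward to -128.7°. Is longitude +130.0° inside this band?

Band width going east from +115.9° to -128.7°: ((-128.7 − 115.9) mod 360) = 115.4°.
Offset of +130.0° east of the west edge: ((130.0 − 115.9) mod 360) = 14.1°.
14.1° ≤ 115.4° ⇒ inside.

Yes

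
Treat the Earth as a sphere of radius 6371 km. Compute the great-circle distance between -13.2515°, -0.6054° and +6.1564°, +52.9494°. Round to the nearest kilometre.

Δλ = 52.9494 − -0.6054 = 53.5548°.
Δφ = 6.1564 − -13.2515 = 19.4079°.
a = sin²(Δφ/2) + cos φ₁ · cos φ₂ · sin²(Δλ/2) = 0.224841.
c = 2·atan2(√a, √(1−a)) = 0.98805 rad → d = 6371·c ≈ 6294.87 km.

6295 km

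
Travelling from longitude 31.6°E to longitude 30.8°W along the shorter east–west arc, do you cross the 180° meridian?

Signed shortest Δλ = ((-30.8 − 31.6 + 180) mod 360) − 180 = -62.4°.
Going west by 62.4° from +31.6° reaches -30.8° without touching 180°.

No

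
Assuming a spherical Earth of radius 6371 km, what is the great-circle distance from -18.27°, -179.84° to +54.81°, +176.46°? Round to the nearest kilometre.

8134 km

Δλ = 176.46 − -179.84 = 356.30°; wrapped into (−180°, 180°]: -3.70°.
Δφ = 54.81 − -18.27 = 73.08°.
a = sin²(Δφ/2) + cos φ₁ · cos φ₂ · sin²(Δλ/2) = 0.355052.
c = 2·atan2(√a, √(1−a)) = 1.27668 rad → d = 6371·c ≈ 8133.72 km.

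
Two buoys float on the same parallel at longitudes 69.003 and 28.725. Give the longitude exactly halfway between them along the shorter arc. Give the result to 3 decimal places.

+48.864°

Signed shortest Δλ from +69.003° to +28.725° is -40.278°.
Midpoint longitude = +69.003° + (-40.278°)/2 = +69.003° − 20.139° = +48.864°.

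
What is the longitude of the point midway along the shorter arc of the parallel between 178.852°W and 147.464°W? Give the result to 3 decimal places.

163.158°W

Signed shortest Δλ from -178.852° to -147.464° is +31.388°.
Midpoint longitude = -178.852° + (+31.388°)/2 = -178.852° + 15.694° = -163.158°.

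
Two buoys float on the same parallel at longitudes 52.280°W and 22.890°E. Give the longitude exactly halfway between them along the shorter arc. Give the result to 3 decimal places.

14.695°W

Signed shortest Δλ from -52.280° to +22.890° is +75.170°.
Midpoint longitude = -52.280° + (+75.170°)/2 = -52.280° + 37.585° = -14.695°.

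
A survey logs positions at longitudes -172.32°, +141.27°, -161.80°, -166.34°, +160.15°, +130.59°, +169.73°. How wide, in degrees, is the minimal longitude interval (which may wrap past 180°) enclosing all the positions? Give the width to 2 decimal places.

67.61°

Sort the longitudes: -172.32°, -166.34°, -161.80°, +130.59°, +141.27°, +160.15°, +169.73°.
Eastward gaps between consecutive values (wrapping around): 5.98°, 4.54°, 292.39°, 10.68°, 18.88°, 9.58°, 17.95°.
Largest gap = 292.39° ⇒ minimal covering band is its complement: 360° − 292.39° = 67.61°.
Band runs from +130.59° eastward to -161.80°, crossing the antimeridian.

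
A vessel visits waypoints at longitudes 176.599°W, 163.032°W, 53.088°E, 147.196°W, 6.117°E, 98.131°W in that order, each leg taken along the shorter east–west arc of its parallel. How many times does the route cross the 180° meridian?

2

Leg 1: -176.599° → -163.032°, shortest Δλ = 13.567° (east) — does not cross 180°.
Leg 2: -163.032° → +53.088°, shortest Δλ = -143.88° (west) — crosses 180°.
Leg 3: +53.088° → -147.196°, shortest Δλ = 159.716° (east) — crosses 180°.
Leg 4: -147.196° → +6.117°, shortest Δλ = 153.313° (east) — does not cross 180°.
Leg 5: +6.117° → -98.131°, shortest Δλ = -104.248° (west) — does not cross 180°.
Total crossings: 2.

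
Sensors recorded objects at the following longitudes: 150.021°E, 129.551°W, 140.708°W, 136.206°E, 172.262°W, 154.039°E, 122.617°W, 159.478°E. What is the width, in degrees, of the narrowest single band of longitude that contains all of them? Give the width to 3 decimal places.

Sort the longitudes: -172.262°, -140.708°, -129.551°, -122.617°, +136.206°, +150.021°, +154.039°, +159.478°.
Eastward gaps between consecutive values (wrapping around): 31.554°, 11.157°, 6.934°, 258.823°, 13.815°, 4.018°, 5.439°, 28.260°.
Largest gap = 258.823° ⇒ minimal covering band is its complement: 360° − 258.823° = 101.177°.
Band runs from +136.206° eastward to -122.617°, crossing the antimeridian.

101.177°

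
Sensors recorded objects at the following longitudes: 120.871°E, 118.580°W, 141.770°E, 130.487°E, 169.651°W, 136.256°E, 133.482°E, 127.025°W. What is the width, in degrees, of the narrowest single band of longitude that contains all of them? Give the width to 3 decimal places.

120.549°

Sort the longitudes: -169.651°, -127.025°, -118.580°, +120.871°, +130.487°, +133.482°, +136.256°, +141.770°.
Eastward gaps between consecutive values (wrapping around): 42.626°, 8.445°, 239.451°, 9.616°, 2.995°, 2.774°, 5.514°, 48.579°.
Largest gap = 239.451° ⇒ minimal covering band is its complement: 360° − 239.451° = 120.549°.
Band runs from +120.871° eastward to -118.580°, crossing the antimeridian.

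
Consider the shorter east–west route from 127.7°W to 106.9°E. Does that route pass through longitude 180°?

Yes

Naïve |106.9 − -127.7| = 234.6° > 180°, so the shorter arc goes the other way round — across 180°.
Signed shortest Δλ = ((106.9 − -127.7 + 180) mod 360) − 180 = -125.4°.
Going west by 125.4° from -127.7° passes through 180° before reaching +106.9°.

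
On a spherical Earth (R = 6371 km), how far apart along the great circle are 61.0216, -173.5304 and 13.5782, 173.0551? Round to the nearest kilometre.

Δλ = 173.0551 − -173.5304 = 346.5855°; wrapped into (−180°, 180°]: -13.4145°.
Δφ = 13.5782 − 61.0216 = -47.4434°.
a = sin²(Δφ/2) + cos φ₁ · cos φ₂ · sin²(Δλ/2) = 0.168265.
c = 2·atan2(√a, √(1−a)) = 0.84535 rad → d = 6371·c ≈ 5385.72 km.

5386 km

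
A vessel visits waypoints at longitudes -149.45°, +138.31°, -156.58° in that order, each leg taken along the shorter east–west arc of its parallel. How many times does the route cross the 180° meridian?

Leg 1: -149.45° → +138.31°, shortest Δλ = -72.24° (west) — crosses 180°.
Leg 2: +138.31° → -156.58°, shortest Δλ = 65.11° (east) — crosses 180°.
Total crossings: 2.

2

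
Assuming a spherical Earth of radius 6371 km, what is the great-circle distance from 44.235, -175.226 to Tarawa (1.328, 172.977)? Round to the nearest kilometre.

Δλ = 172.977 − -175.226 = 348.203°; wrapped into (−180°, 180°]: -11.797°.
Δφ = 1.328 − 44.235 = -42.907°.
a = sin²(Δφ/2) + cos φ₁ · cos φ₂ · sin²(Δλ/2) = 0.141335.
c = 2·atan2(√a, √(1−a)) = 0.77083 rad → d = 6371·c ≈ 4910.98 km.

4911 km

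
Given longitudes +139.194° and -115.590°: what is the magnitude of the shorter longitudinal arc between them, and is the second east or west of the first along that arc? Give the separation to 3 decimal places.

105.216° east

Raw difference: -115.590 − 139.194 = -254.784°.
Normalise into (−180°, 180°]: -254.784° + 360° = 105.216°.
Positive ⇒ the second point lies to the east; separation 105.216°.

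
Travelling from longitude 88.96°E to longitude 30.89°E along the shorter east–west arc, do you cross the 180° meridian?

No

Signed shortest Δλ = ((30.89 − 88.96 + 180) mod 360) − 180 = -58.07°.
Going west by 58.07° from +88.96° reaches +30.89° without touching 180°.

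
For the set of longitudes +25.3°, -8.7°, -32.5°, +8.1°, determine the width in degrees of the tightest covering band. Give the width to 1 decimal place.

57.8°

Sort the longitudes: -32.5°, -8.7°, +8.1°, +25.3°.
Eastward gaps between consecutive values (wrapping around): 23.8°, 16.8°, 17.2°, 302.2°.
Largest gap = 302.2° ⇒ minimal covering band is its complement: 360° − 302.2° = 57.8°.
Band runs from -32.5° eastward to +25.3°.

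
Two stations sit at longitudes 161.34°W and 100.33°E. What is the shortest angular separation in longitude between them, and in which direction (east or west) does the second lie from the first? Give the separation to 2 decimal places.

Raw difference: 100.33 − -161.34 = 261.67°.
Normalise into (−180°, 180°]: 261.67° − 360° = -98.33°.
Negative ⇒ the second point lies to the west; separation 98.33°.

98.33° west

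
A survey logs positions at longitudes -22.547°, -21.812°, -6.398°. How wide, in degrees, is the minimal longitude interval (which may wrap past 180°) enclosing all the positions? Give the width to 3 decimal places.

16.149°

Sort the longitudes: -22.547°, -21.812°, -6.398°.
Eastward gaps between consecutive values (wrapping around): 0.735°, 15.414°, 343.851°.
Largest gap = 343.851° ⇒ minimal covering band is its complement: 360° − 343.851° = 16.149°.
Band runs from -22.547° eastward to -6.398°.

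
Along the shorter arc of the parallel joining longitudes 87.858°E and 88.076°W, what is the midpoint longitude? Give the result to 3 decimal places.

0.109°W

Signed shortest Δλ from +87.858° to -88.076° is -175.934°.
Midpoint longitude = +87.858° + (-175.934°)/2 = +87.858° − 87.967° = -0.109°.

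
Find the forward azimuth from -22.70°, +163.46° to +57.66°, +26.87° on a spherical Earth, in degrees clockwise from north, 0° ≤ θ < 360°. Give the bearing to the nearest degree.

Δλ = 26.87 − 163.46 = -136.59°.
θ = atan2( sin Δλ · cos φ₂ , cos φ₁ · sin φ₂ − sin φ₁ · cos φ₂ · cos Δλ )
  = atan2(-0.36762, 0.62947) = -30.285° → normalised to [0°, 360°): 329.715°.

330°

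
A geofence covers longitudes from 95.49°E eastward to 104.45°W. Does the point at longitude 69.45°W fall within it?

Band width going east from +95.49° to -104.45°: ((-104.45 − 95.49) mod 360) = 160.06°.
Offset of -69.45° east of the west edge: ((-69.45 − 95.49) mod 360) = 195.06°.
195.06° > 160.06° ⇒ outside.

No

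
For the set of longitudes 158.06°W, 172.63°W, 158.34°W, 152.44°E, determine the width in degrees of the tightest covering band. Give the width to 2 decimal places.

Sort the longitudes: -172.63°, -158.34°, -158.06°, +152.44°.
Eastward gaps between consecutive values (wrapping around): 14.29°, 0.28°, 310.50°, 34.93°.
Largest gap = 310.50° ⇒ minimal covering band is its complement: 360° − 310.50° = 49.50°.
Band runs from +152.44° eastward to -158.06°, crossing the antimeridian.

49.50°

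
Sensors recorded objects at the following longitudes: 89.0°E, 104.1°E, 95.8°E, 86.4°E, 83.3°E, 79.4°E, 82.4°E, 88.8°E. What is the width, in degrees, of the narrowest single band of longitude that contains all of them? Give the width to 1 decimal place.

24.7°

Sort the longitudes: +79.4°, +82.4°, +83.3°, +86.4°, +88.8°, +89.0°, +95.8°, +104.1°.
Eastward gaps between consecutive values (wrapping around): 3.0°, 0.9°, 3.1°, 2.4°, 0.2°, 6.8°, 8.3°, 335.3°.
Largest gap = 335.3° ⇒ minimal covering band is its complement: 360° − 335.3° = 24.7°.
Band runs from +79.4° eastward to +104.1°.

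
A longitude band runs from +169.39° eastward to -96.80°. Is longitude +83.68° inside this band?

No

Band width going east from +169.39° to -96.80°: ((-96.80 − 169.39) mod 360) = 93.81°.
Offset of +83.68° east of the west edge: ((83.68 − 169.39) mod 360) = 274.29°.
274.29° > 93.81° ⇒ outside.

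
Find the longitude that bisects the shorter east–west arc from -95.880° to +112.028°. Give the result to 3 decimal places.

-171.926°

Signed shortest Δλ from -95.880° to +112.028° is -152.092°.
Midpoint longitude = -95.880° + (-152.092°)/2 = -95.880° − 76.046° = -171.926°.
(The naïve average (-95.880 + +112.028)/2 = 8.074° is on the wrong side of the globe.)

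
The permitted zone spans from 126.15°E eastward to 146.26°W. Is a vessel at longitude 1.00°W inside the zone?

No

Band width going east from +126.15° to -146.26°: ((-146.26 − 126.15) mod 360) = 87.59°.
Offset of -1.00° east of the west edge: ((-1.00 − 126.15) mod 360) = 232.85°.
232.85° > 87.59° ⇒ outside.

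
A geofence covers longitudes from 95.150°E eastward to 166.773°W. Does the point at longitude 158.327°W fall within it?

No

Band width going east from +95.150° to -166.773°: ((-166.773 − 95.150) mod 360) = 98.077°.
Offset of -158.327° east of the west edge: ((-158.327 − 95.150) mod 360) = 106.523°.
106.523° > 98.077° ⇒ outside.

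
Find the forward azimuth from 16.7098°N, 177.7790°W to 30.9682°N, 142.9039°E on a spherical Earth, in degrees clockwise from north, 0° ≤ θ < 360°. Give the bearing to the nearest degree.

Δλ = 142.9039 − -177.7790 = 320.6829°; wrapped into (−180°, 180°]: -39.3171°.
θ = atan2( sin Δλ · cos φ₂ , cos φ₁ · sin φ₂ − sin φ₁ · cos φ₂ · cos Δλ )
  = atan2(-0.54329, 0.30210) = -60.924° → normalised to [0°, 360°): 299.076°.

299°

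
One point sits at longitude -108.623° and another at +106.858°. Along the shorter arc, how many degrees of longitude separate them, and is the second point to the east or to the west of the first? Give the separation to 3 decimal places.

144.519° west

Raw difference: 106.858 − -108.623 = 215.481°.
Normalise into (−180°, 180°]: 215.481° − 360° = -144.519°.
Negative ⇒ the second point lies to the west; separation 144.519°.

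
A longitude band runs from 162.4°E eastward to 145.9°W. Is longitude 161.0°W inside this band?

Yes

Band width going east from +162.4° to -145.9°: ((-145.9 − 162.4) mod 360) = 51.7°.
Offset of -161.0° east of the west edge: ((-161.0 − 162.4) mod 360) = 36.6°.
36.6° ≤ 51.7° ⇒ inside.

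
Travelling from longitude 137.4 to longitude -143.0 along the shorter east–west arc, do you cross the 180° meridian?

Naïve |-143.0 − 137.4| = 280.4° > 180°, so the shorter arc goes the other way round — across 180°.
Signed shortest Δλ = ((-143.0 − 137.4 + 180) mod 360) − 180 = 79.6°.
Going east by 79.6° from +137.4° passes through 180° before reaching -143.0°.

Yes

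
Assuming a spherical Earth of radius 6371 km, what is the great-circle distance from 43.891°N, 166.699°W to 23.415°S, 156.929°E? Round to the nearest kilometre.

8352 km

Δλ = 156.929 − -166.699 = 323.628°; wrapped into (−180°, 180°]: -36.372°.
Δφ = -23.415 − 43.891 = -67.306°.
a = sin²(Δφ/2) + cos φ₁ · cos φ₂ · sin²(Δλ/2) = 0.371513.
c = 2·atan2(√a, √(1−a)) = 1.31091 rad → d = 6371·c ≈ 8351.78 km.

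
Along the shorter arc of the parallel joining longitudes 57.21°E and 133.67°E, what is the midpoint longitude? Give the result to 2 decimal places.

95.44°E

Signed shortest Δλ from +57.21° to +133.67° is +76.46°.
Midpoint longitude = +57.21° + (+76.46°)/2 = +57.21° + 38.23° = +95.44°.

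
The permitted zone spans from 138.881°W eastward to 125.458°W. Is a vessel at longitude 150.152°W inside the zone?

Band width going east from -138.881° to -125.458°: ((-125.458 − -138.881) mod 360) = 13.423°.
Offset of -150.152° east of the west edge: ((-150.152 − -138.881) mod 360) = 348.729°.
348.729° > 13.423° ⇒ outside.

No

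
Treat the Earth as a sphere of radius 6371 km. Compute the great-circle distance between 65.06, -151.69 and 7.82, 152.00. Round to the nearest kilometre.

7695 km

Δλ = 152.00 − -151.69 = 303.69°; wrapped into (−180°, 180°]: -56.31°.
Δφ = 7.82 − 65.06 = -57.24°.
a = sin²(Δφ/2) + cos φ₁ · cos φ₂ · sin²(Δλ/2) = 0.322451.
c = 2·atan2(√a, √(1−a)) = 1.20778 rad → d = 6371·c ≈ 7694.75 km.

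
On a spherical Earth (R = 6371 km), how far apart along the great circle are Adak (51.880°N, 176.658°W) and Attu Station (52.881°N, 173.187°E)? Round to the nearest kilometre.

698 km

Δλ = 173.187 − -176.658 = 349.845°; wrapped into (−180°, 180°]: -10.155°.
Δφ = 52.881 − 51.880 = 1.001°.
a = sin²(Δφ/2) + cos φ₁ · cos φ₂ · sin²(Δλ/2) = 0.002994.
c = 2·atan2(√a, √(1−a)) = 0.10949 rad → d = 6371·c ≈ 697.59 km.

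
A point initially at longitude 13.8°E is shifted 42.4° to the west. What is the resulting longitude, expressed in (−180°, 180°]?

Start at +13.8°; shift −42.4° → -28.6°.
-28.6° already lies in (−180°, 180°].

28.6°W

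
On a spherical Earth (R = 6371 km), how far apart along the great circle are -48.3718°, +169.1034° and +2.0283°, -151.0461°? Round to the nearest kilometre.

Δλ = -151.0461 − 169.1034 = -320.1495°; wrapped into (−180°, 180°]: 39.8505°.
Δφ = 2.0283 − -48.3718 = 50.4001°.
a = sin²(Δφ/2) + cos φ₁ · cos φ₂ · sin²(Δλ/2) = 0.258392.
c = 2·atan2(√a, √(1−a)) = 1.06647 rad → d = 6371·c ≈ 6794.49 km.

6794 km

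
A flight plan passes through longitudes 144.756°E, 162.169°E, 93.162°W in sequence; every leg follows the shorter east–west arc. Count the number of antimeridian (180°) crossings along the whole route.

1

Leg 1: +144.756° → +162.169°, shortest Δλ = 17.413° (east) — does not cross 180°.
Leg 2: +162.169° → -93.162°, shortest Δλ = 104.669° (east) — crosses 180°.
Total crossings: 1.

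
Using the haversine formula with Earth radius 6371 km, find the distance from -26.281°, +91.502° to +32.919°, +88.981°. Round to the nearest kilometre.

6588 km

Δλ = 88.981 − 91.502 = -2.521°.
Δφ = 32.919 − -26.281 = 59.200°.
a = sin²(Δφ/2) + cos φ₁ · cos φ₂ · sin²(Δλ/2) = 0.244343.
c = 2·atan2(√a, √(1−a)) = 1.03408 rad → d = 6371·c ≈ 6588.14 km.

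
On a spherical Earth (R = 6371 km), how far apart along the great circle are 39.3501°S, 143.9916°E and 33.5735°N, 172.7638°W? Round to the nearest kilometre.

9250 km

Δλ = -172.7638 − 143.9916 = -316.7554°; wrapped into (−180°, 180°]: 43.2446°.
Δφ = 33.5735 − -39.3501 = 72.9236°.
a = sin²(Δφ/2) + cos φ₁ · cos φ₂ · sin²(Δλ/2) = 0.440659.
c = 2·atan2(√a, √(1−a)) = 1.45183 rad → d = 6371·c ≈ 9249.63 km.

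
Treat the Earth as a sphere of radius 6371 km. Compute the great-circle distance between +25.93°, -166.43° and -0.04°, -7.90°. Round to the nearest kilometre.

Δλ = -7.90 − -166.43 = 158.53°.
Δφ = -0.04 − 25.93 = -25.97°.
a = sin²(Δφ/2) + cos φ₁ · cos φ₂ · sin²(Δλ/2) = 0.918614.
c = 2·atan2(√a, √(1−a)) = 2.56299 rad → d = 6371·c ≈ 16328.83 km.

16329 km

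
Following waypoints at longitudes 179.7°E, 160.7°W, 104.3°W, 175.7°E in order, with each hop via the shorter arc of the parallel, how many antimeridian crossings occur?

Leg 1: +179.7° → -160.7°, shortest Δλ = 19.6° (east) — crosses 180°.
Leg 2: -160.7° → -104.3°, shortest Δλ = 56.4° (east) — does not cross 180°.
Leg 3: -104.3° → +175.7°, shortest Δλ = -80.0° (west) — crosses 180°.
Total crossings: 2.

2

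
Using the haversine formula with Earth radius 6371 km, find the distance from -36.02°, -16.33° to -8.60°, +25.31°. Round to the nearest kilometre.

5195 km

Δλ = 25.31 − -16.33 = 41.64°.
Δφ = -8.60 − -36.02 = 27.42°.
a = sin²(Δφ/2) + cos φ₁ · cos φ₂ · sin²(Δλ/2) = 0.157203.
c = 2·atan2(√a, √(1−a)) = 0.81538 rad → d = 6371·c ≈ 5194.77 km.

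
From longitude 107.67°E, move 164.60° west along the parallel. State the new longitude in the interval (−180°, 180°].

56.93°W

Start at +107.67°; shift −164.60° → -56.93°.
-56.93° already lies in (−180°, 180°].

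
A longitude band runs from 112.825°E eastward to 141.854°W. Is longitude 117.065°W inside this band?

No

Band width going east from +112.825° to -141.854°: ((-141.854 − 112.825) mod 360) = 105.321°.
Offset of -117.065° east of the west edge: ((-117.065 − 112.825) mod 360) = 130.110°.
130.110° > 105.321° ⇒ outside.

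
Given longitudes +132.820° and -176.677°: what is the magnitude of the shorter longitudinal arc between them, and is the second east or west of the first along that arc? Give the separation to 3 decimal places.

Raw difference: -176.677 − 132.820 = -309.497°.
Normalise into (−180°, 180°]: -309.497° + 360° = 50.503°.
Positive ⇒ the second point lies to the east; separation 50.503°.

50.503° east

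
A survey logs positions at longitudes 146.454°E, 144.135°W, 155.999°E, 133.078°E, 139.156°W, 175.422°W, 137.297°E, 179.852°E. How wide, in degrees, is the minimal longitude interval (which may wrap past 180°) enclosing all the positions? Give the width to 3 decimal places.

87.766°

Sort the longitudes: -175.422°, -144.135°, -139.156°, +133.078°, +137.297°, +146.454°, +155.999°, +179.852°.
Eastward gaps between consecutive values (wrapping around): 31.287°, 4.979°, 272.234°, 4.219°, 9.157°, 9.545°, 23.853°, 4.726°.
Largest gap = 272.234° ⇒ minimal covering band is its complement: 360° − 272.234° = 87.766°.
Band runs from +133.078° eastward to -139.156°, crossing the antimeridian.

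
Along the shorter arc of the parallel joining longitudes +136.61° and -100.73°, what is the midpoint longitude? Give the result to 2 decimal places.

Signed shortest Δλ from +136.61° to -100.73° is +122.66°.
Midpoint longitude = +136.61° + (+122.66°)/2 = +136.61° + 61.33° = +197.94°.
Normalise into (−180°, 180°]: -162.06°.
(The naïve average (+136.61 + -100.73)/2 = 17.94° is on the wrong side of the globe.)

-162.06°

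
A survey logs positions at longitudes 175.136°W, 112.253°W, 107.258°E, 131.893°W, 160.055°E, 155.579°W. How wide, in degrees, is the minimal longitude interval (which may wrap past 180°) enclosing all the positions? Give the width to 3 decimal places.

Sort the longitudes: -175.136°, -155.579°, -131.893°, -112.253°, +107.258°, +160.055°.
Eastward gaps between consecutive values (wrapping around): 19.557°, 23.686°, 19.640°, 219.511°, 52.797°, 24.809°.
Largest gap = 219.511° ⇒ minimal covering band is its complement: 360° − 219.511° = 140.489°.
Band runs from +107.258° eastward to -112.253°, crossing the antimeridian.

140.489°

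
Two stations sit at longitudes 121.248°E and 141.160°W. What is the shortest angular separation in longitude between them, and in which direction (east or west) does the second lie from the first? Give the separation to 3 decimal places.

97.592° east

Raw difference: -141.160 − 121.248 = -262.408°.
Normalise into (−180°, 180°]: -262.408° + 360° = 97.592°.
Positive ⇒ the second point lies to the east; separation 97.592°.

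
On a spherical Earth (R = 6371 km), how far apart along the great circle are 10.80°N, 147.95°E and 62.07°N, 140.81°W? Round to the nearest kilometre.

7976 km

Δλ = -140.81 − 147.95 = -288.76°; wrapped into (−180°, 180°]: 71.24°.
Δφ = 62.07 − 10.80 = 51.27°.
a = sin²(Δφ/2) + cos φ₁ · cos φ₂ · sin²(Δλ/2) = 0.343238.
c = 2·atan2(√a, √(1−a)) = 1.25189 rad → d = 6371·c ≈ 7975.82 km.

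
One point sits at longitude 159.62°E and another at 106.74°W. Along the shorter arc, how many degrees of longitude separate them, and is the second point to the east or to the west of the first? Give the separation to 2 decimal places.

Raw difference: -106.74 − 159.62 = -266.36°.
Normalise into (−180°, 180°]: -266.36° + 360° = 93.64°.
Positive ⇒ the second point lies to the east; separation 93.64°.

93.64° east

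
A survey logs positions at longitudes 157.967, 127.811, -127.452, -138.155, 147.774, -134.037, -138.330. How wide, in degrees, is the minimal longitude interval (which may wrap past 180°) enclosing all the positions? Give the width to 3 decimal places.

Sort the longitudes: -138.330°, -138.155°, -134.037°, -127.452°, +127.811°, +147.774°, +157.967°.
Eastward gaps between consecutive values (wrapping around): 0.175°, 4.118°, 6.585°, 255.263°, 19.963°, 10.193°, 63.703°.
Largest gap = 255.263° ⇒ minimal covering band is its complement: 360° − 255.263° = 104.737°.
Band runs from +127.811° eastward to -127.452°, crossing the antimeridian.

104.737°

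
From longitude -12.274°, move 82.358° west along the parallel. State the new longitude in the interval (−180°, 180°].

-94.632°

Start at -12.274°; shift −82.358° → -94.632°.
-94.632° already lies in (−180°, 180°].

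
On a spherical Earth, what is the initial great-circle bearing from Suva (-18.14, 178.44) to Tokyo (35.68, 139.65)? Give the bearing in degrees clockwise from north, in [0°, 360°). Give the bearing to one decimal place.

Δλ = 139.65 − 178.44 = -38.79°.
θ = atan2( sin Δλ · cos φ₂ , cos φ₁ · sin φ₂ − sin φ₁ · cos φ₂ · cos Δλ )
  = atan2(-0.50887, 0.75139) = -34.107° → normalised to [0°, 360°): 325.893°.

325.9°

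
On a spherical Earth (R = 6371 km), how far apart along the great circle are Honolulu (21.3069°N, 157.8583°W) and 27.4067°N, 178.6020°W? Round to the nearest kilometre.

2205 km

Δλ = -178.6020 − -157.8583 = -20.7437°.
Δφ = 27.4067 − 21.3069 = 6.0998°.
a = sin²(Δφ/2) + cos φ₁ · cos φ₂ · sin²(Δλ/2) = 0.029639.
c = 2·atan2(√a, √(1−a)) = 0.34604 rad → d = 6371·c ≈ 2204.64 km.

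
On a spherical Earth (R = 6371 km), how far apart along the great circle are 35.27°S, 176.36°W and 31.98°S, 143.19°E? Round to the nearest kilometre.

Δλ = 143.19 − -176.36 = 319.55°; wrapped into (−180°, 180°]: -40.45°.
Δφ = -31.98 − -35.27 = 3.29°.
a = sin²(Δφ/2) + cos φ₁ · cos φ₂ · sin²(Δλ/2) = 0.083591.
c = 2·atan2(√a, √(1−a)) = 0.58662 rad → d = 6371·c ≈ 3737.34 km.

3737 km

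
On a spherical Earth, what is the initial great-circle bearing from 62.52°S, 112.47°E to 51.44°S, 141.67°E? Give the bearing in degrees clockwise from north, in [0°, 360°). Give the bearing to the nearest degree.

68°

Δλ = 141.67 − 112.47 = 29.20°.
θ = atan2( sin Δλ · cos φ₂ , cos φ₁ · sin φ₂ − sin φ₁ · cos φ₂ · cos Δλ )
  = atan2(0.30410, 0.12190) = 68.156° → normalised to [0°, 360°): 68.156°.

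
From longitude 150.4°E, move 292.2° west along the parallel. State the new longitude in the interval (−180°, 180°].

141.8°W

Start at +150.4°; shift −292.2° → -141.8°.
-141.8° already lies in (−180°, 180°].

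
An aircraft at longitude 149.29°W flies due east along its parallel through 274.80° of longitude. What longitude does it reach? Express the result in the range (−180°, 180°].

Start at -149.29°; shift +274.80° → +125.51°.
+125.51° already lies in (−180°, 180°].

125.51°E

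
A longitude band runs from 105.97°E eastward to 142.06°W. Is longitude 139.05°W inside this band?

No

Band width going east from +105.97° to -142.06°: ((-142.06 − 105.97) mod 360) = 111.97°.
Offset of -139.05° east of the west edge: ((-139.05 − 105.97) mod 360) = 114.98°.
114.98° > 111.97° ⇒ outside.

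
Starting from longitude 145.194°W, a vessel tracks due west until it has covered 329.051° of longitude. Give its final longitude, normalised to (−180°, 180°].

114.245°W

Start at -145.194°; shift −329.051° → -474.245°.
-474.245° lies outside (−180°, 180°]; add 360° → -114.245°.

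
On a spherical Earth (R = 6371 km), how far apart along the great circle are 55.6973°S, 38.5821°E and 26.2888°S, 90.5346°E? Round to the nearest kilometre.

Δλ = 90.5346 − 38.5821 = 51.9525°.
Δφ = -26.2888 − -55.6973 = 29.4085°.
a = sin²(Δφ/2) + cos φ₁ · cos φ₂ · sin²(Δλ/2) = 0.161363.
c = 2·atan2(√a, √(1−a)) = 0.82675 rad → d = 6371·c ≈ 5267.20 km.

5267 km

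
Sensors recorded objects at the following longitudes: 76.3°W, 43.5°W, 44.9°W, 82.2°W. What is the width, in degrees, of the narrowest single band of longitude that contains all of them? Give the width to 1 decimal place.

38.7°

Sort the longitudes: -82.2°, -76.3°, -44.9°, -43.5°.
Eastward gaps between consecutive values (wrapping around): 5.9°, 31.4°, 1.4°, 321.3°.
Largest gap = 321.3° ⇒ minimal covering band is its complement: 360° − 321.3° = 38.7°.
Band runs from -82.2° eastward to -43.5°.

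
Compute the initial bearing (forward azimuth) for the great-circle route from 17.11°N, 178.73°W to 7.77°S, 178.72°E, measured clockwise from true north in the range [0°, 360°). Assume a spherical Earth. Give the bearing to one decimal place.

Δλ = 178.72 − -178.73 = 357.45°; wrapped into (−180°, 180°]: -2.55°.
θ = atan2( sin Δλ · cos φ₂ , cos φ₁ · sin φ₂ − sin φ₁ · cos φ₂ · cos Δλ )
  = atan2(-0.04408, -0.42043) = -174.014° → normalised to [0°, 360°): 185.986°.

186.0°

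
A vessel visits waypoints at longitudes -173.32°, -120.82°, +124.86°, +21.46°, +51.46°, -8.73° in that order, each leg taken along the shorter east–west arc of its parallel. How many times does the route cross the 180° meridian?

Leg 1: -173.32° → -120.82°, shortest Δλ = 52.5° (east) — does not cross 180°.
Leg 2: -120.82° → +124.86°, shortest Δλ = -114.32° (west) — crosses 180°.
Leg 3: +124.86° → +21.46°, shortest Δλ = -103.4° (west) — does not cross 180°.
Leg 4: +21.46° → +51.46°, shortest Δλ = 30.0° (east) — does not cross 180°.
Leg 5: +51.46° → -8.73°, shortest Δλ = -60.19° (west) — does not cross 180°.
Total crossings: 1.

1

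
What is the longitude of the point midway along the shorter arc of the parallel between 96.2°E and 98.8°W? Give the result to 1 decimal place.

178.7°E

Signed shortest Δλ from +96.2° to -98.8° is +165.0°.
Midpoint longitude = +96.2° + (+165.0°)/2 = +96.2° + 82.5° = +178.7°.
(The naïve average (+96.2 + -98.8)/2 = -1.3° is on the wrong side of the globe.)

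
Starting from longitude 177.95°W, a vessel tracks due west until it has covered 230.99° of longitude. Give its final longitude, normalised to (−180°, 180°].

Start at -177.95°; shift −230.99° → -408.94°.
-408.94° lies outside (−180°, 180°]; add 360° → -48.94°.

48.94°W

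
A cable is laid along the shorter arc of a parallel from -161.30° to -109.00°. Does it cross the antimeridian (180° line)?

Signed shortest Δλ = ((-109.00 − -161.30 + 180) mod 360) − 180 = 52.3°.
Going east by 52.3° from -161.30° reaches -109.00° without touching 180°.

No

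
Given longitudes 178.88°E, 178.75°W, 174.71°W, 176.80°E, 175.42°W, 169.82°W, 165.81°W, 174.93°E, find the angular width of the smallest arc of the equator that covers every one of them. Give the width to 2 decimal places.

19.26°

Sort the longitudes: -178.75°, -175.42°, -174.71°, -169.82°, -165.81°, +174.93°, +176.80°, +178.88°.
Eastward gaps between consecutive values (wrapping around): 3.33°, 0.71°, 4.89°, 4.01°, 340.74°, 1.87°, 2.08°, 2.37°.
Largest gap = 340.74° ⇒ minimal covering band is its complement: 360° − 340.74° = 19.26°.
Band runs from +174.93° eastward to -165.81°, crossing the antimeridian.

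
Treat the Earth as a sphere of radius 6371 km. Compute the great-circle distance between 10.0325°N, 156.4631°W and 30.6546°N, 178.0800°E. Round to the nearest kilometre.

3490 km

Δλ = 178.0800 − -156.4631 = 334.5431°; wrapped into (−180°, 180°]: -25.4569°.
Δφ = 30.6546 − 10.0325 = 20.6221°.
a = sin²(Δφ/2) + cos φ₁ · cos φ₂ · sin²(Δλ/2) = 0.073161.
c = 2·atan2(√a, √(1−a)) = 0.54779 rad → d = 6371·c ≈ 3489.97 km.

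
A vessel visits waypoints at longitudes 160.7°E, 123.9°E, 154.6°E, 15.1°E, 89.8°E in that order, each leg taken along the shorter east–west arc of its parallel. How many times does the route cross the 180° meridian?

0

Leg 1: +160.7° → +123.9°, shortest Δλ = -36.8° (west) — does not cross 180°.
Leg 2: +123.9° → +154.6°, shortest Δλ = 30.7° (east) — does not cross 180°.
Leg 3: +154.6° → +15.1°, shortest Δλ = -139.5° (west) — does not cross 180°.
Leg 4: +15.1° → +89.8°, shortest Δλ = 74.7° (east) — does not cross 180°.
Total crossings: 0.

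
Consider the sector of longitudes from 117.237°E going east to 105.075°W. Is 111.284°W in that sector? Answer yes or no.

Band width going east from +117.237° to -105.075°: ((-105.075 − 117.237) mod 360) = 137.688°.
Offset of -111.284° east of the west edge: ((-111.284 − 117.237) mod 360) = 131.479°.
131.479° ≤ 137.688° ⇒ inside.

Yes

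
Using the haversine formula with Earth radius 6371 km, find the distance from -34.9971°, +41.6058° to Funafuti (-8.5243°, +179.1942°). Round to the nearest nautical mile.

Δλ = 179.1942 − 41.6058 = 137.5884°.
Δφ = -8.5243 − -34.9971 = 26.4728°.
a = sin²(Δφ/2) + cos φ₁ · cos φ₂ · sin²(Δλ/2) = 0.756561.
c = 2·atan2(√a, √(1−a)) = 2.10961 rad → d = 6371·c ≈ 13440.35 km ≈ 7257.21 nmi.

7257 nmi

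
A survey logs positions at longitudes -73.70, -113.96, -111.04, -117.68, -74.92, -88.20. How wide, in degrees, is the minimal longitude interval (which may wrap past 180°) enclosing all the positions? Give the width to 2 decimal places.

Sort the longitudes: -117.68°, -113.96°, -111.04°, -88.20°, -74.92°, -73.70°.
Eastward gaps between consecutive values (wrapping around): 3.72°, 2.92°, 22.84°, 13.28°, 1.22°, 316.02°.
Largest gap = 316.02° ⇒ minimal covering band is its complement: 360° − 316.02° = 43.98°.
Band runs from -117.68° eastward to -73.70°.

43.98°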